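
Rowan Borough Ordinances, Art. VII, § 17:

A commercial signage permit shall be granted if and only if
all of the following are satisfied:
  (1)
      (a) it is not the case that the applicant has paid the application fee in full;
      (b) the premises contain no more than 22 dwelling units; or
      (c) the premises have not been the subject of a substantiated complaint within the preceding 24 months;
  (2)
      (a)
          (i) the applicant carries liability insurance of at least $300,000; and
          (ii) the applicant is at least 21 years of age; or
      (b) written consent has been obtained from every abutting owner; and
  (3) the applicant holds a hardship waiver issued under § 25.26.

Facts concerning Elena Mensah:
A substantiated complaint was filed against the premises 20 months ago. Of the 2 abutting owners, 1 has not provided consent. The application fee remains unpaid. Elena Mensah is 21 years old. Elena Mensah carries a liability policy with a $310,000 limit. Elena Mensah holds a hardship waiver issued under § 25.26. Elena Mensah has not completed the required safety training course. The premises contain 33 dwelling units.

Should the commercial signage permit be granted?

Yes — granted.

(a) not (fee paid) — holds.
(b) ≤ 22 units — fails.
(c) no complaint in 24 mo. — fails.
So (1) is satisfied (T OR F OR F).
(i) insurance ≥ $300,000 — met.
(ii) age ≥ 21 — holds.
(a): T AND T → true.
(b) all abutters consent — not met.
(2) = T OR F = true.
(3) hardship waiver — satisfied.
Overall: T AND T AND T → true.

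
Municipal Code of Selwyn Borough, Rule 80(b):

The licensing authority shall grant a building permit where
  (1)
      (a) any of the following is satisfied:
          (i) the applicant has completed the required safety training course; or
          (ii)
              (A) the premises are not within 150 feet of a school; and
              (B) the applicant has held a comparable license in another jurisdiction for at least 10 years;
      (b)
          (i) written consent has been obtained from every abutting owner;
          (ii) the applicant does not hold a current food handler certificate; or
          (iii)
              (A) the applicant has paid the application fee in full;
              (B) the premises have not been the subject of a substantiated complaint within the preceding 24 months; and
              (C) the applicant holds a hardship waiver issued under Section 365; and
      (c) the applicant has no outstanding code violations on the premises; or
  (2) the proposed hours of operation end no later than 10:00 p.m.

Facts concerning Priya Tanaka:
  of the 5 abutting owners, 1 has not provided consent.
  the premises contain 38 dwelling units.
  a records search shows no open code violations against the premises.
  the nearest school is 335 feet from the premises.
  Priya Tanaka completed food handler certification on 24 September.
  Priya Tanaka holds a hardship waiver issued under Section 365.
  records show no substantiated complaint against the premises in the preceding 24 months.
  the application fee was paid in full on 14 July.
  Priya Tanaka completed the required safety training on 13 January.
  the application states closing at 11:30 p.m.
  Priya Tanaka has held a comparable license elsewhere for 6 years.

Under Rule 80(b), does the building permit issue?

Yes — granted.

(i) safety training — holds.
(A) ≥150 ft from school — satisfied.
(B) prior license ≥ 10 yr — not met.
(ii): T AND F → false.
So (a) is satisfied (T OR F).
(i) all abutters consent — fails.
(ii) not (food handler cert.) — not satisfied.
(A) fee paid — holds.
(B) no complaint in 24 mo. — met.
(C) hardship waiver — satisfied.
(iii) = T AND T AND T = true.
(b): F OR F OR T → true.
(c) no code violations — holds.
(1) = T AND T AND T = true.
(2) closes by 10 p.m. — not met.
Overall: T OR F → true.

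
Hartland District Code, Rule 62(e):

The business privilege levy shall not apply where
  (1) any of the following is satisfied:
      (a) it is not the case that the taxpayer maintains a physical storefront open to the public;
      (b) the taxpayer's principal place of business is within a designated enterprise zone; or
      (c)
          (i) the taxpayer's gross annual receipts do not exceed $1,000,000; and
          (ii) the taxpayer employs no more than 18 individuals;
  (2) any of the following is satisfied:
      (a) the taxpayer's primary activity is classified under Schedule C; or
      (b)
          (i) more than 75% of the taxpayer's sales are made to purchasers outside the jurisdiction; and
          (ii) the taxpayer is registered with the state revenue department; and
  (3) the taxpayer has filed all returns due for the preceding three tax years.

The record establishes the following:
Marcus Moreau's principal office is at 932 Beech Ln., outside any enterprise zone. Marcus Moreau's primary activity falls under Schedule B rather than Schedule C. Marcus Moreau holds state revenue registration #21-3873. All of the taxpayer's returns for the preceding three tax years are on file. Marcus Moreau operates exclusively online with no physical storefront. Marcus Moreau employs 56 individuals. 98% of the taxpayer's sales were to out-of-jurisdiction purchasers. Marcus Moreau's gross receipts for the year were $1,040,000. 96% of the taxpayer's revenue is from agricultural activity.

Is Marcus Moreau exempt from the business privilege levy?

Yes — exempt.

(a) not (has storefront) — holds.
(b) in enterprise zone — fails.
(i) receipts ≤ $1,000,000 — not satisfied.
(ii) ≤ 18 employees — not satisfied.
(c) = F AND F = false.
(1): T OR F OR F → true.
(a) Schedule C activity — not met.
(i) >75% out-of-jur. sales — met.
(ii) state-registered — satisfied.
So (b) is satisfied (T AND T).
(2): F OR T → true.
(3) returns current — holds.
Overall: T AND T AND T → true.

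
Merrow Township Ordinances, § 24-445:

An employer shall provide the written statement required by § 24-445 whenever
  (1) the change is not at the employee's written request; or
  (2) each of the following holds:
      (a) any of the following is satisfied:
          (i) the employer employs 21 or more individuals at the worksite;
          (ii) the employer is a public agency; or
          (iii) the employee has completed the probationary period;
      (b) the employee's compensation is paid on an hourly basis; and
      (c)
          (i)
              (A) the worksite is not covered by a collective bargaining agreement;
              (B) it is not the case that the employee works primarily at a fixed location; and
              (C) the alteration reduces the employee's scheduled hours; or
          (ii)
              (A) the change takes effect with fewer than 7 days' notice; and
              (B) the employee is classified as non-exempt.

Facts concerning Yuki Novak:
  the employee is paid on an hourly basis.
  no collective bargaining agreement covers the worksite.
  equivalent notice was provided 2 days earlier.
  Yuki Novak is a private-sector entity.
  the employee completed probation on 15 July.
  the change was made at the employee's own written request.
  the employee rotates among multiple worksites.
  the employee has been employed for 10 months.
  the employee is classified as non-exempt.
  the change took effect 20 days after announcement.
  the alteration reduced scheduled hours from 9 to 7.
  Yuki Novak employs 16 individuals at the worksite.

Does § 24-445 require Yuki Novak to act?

(1) not employee-requested — not met.
(i) ≥ 21 at site — not satisfied.
(ii) public agency — not satisfied.
(iii) past probation — holds.
(a) = F OR F OR T = true.
(b) hourly-paid — holds.
(A) no CBA — holds.
(B) not (fixed location) — satisfied.
(C) hours reduced — satisfied.
So (i) is satisfied (T AND T AND T).
(A) < 7 days' notice — not met.
(B) non-exempt — met.
(ii) = F AND T = false.
So (c) is satisfied (T OR F).
So (2) is satisfied (T AND T AND T).
Overall = F OR T = true.

Yes — required.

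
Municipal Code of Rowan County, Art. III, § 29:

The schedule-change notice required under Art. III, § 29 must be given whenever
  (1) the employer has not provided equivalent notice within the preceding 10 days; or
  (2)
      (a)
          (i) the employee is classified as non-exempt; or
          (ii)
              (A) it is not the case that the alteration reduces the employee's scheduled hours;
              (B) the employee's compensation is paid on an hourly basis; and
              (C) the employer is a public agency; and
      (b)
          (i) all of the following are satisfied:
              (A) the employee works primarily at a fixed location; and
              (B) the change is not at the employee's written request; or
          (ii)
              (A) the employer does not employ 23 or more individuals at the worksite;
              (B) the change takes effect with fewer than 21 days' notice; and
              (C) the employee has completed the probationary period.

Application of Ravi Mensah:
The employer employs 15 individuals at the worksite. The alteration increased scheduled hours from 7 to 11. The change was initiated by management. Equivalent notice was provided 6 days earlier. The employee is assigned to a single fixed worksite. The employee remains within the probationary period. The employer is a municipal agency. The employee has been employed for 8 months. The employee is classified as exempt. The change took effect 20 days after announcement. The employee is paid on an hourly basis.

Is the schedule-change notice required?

(1) no recent notice — not satisfied.
(i) non-exempt — fails.
(A) not (hours reduced) — holds.
(B) hourly-paid — met.
(C) public agency — satisfied.
(ii) = T AND T AND T = true.
(a) = F OR T = true.
(A) fixed location — met.
(B) not employee-requested — satisfied.
So (i) is satisfied (T AND T).
(A) not (≥ 23 at site) — met.
(B) < 21 days' notice — satisfied.
(C) past probation — fails.
(ii) = T AND T AND F = false.
(b): T OR F → true.
So (2) is satisfied (T AND T).
So Overall is satisfied (F OR T).

Yes — required.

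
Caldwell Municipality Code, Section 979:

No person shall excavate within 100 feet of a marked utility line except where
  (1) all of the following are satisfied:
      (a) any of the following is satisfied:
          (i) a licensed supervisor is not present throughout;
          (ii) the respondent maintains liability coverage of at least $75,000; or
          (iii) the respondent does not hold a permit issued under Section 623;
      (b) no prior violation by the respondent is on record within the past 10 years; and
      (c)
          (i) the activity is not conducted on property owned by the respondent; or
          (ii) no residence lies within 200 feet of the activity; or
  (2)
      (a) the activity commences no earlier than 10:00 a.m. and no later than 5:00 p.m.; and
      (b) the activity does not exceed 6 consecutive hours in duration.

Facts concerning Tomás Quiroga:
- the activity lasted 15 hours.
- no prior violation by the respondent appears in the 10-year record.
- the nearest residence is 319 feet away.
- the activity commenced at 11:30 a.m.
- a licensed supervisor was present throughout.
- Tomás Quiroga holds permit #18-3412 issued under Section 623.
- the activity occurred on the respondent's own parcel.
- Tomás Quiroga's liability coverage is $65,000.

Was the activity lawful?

No — unlawful.

(i) not (supervisor present) — not satisfied.
(ii) coverage ≥ $75,000 — not met.
(iii) not (holds permit) — not met.
(a) = F OR F OR F = false.
(b) no prior violation — holds.
(i) not (own property) — not satisfied.
(ii) no residence in 200 ft — holds.
(c) = F OR T = true.
(1) = F AND T AND T = false.
(a) start within hours — met.
(b) ≤ 6 hrs duration — not met.
(2): T AND F → false.
Overall = F OR F = false.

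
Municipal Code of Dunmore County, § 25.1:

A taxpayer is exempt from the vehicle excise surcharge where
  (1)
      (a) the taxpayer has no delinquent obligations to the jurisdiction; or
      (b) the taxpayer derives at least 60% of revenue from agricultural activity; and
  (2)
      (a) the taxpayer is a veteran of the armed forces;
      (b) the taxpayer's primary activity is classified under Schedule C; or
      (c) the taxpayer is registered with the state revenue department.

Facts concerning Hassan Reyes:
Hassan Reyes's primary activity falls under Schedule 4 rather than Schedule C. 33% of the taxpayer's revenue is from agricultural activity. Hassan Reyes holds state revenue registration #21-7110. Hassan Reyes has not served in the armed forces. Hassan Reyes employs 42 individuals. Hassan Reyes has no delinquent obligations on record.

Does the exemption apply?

(a) no delinquency — met.
(b) ≥60% agricultural — not met.
(1): T OR F → true.
(a) veteran — fails.
(b) Schedule C activity — fails.
(c) state-registered — met.
(2): F OR F OR T → true.
Overall: T AND T → true.

Yes — exempt.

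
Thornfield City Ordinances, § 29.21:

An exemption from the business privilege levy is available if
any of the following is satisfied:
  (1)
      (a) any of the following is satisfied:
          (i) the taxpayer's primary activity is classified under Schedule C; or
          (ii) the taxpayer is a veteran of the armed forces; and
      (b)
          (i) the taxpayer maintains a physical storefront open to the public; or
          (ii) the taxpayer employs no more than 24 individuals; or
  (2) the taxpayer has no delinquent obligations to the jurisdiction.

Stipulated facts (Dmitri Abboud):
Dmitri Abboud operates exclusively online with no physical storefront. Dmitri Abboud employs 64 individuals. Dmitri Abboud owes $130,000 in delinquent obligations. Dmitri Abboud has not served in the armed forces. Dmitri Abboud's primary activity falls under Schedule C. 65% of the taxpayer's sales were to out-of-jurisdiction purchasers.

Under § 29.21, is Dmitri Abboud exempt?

(i) Schedule C activity — satisfied.
(ii) veteran — fails.
(a) = T OR F = true.
(i) has storefront — not met.
(ii) ≤ 24 employees — not satisfied.
So (b) is not satisfied (F OR F).
(1) = T AND F = false.
(2) no delinquency — not met.
Overall = F OR F = false.

No — not exempt.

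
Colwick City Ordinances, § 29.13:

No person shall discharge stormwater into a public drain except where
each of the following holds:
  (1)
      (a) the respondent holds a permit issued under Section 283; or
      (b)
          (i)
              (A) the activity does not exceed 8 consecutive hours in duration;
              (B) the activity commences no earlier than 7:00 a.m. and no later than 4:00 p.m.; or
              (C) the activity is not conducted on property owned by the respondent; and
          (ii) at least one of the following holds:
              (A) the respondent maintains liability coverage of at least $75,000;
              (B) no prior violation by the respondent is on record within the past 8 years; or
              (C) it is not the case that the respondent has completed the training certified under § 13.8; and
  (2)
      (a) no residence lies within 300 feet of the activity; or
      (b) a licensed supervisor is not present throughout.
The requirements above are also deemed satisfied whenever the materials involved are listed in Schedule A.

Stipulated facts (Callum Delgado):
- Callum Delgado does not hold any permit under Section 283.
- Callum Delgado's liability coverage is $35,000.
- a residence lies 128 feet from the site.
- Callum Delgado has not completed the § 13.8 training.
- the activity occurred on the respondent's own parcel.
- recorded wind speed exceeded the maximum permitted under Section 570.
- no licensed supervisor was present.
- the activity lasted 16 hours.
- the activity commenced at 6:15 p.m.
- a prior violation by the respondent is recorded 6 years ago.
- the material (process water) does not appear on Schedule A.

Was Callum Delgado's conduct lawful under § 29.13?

(a) holds permit — not satisfied.
(A) ≤ 8 hrs duration — not met.
(B) start within hours — not satisfied.
(C) not (own property) — fails.
So (i) is not satisfied (F OR F OR F).
(A) coverage ≥ $75,000 — not satisfied.
(B) no prior violation — not satisfied.
(C) not (training certified) — satisfied.
(ii): F OR F OR T → true.
So (b) is not satisfied (F AND T).
(1): F OR F → false.
(a) no residence in 300 ft — fails.
(b) not (supervisor present) — holds.
(2): F OR T → true.
So Overall is not satisfied (F AND T).
Exception (Schedule A material) — not satisfied.
Result: main false OR exception false → false.

No — unlawful.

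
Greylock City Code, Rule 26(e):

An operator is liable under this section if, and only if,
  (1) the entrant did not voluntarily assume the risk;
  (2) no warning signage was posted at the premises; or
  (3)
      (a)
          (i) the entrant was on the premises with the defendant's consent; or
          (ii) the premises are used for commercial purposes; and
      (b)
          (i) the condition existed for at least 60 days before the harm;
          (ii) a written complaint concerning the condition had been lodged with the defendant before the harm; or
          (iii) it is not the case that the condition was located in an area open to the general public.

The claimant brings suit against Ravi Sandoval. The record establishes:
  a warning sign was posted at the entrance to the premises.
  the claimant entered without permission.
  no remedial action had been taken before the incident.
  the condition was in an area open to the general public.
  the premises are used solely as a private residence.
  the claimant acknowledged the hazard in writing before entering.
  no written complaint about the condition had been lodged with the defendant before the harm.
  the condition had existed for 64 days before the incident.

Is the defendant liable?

(1) no assumed risk — fails.
(2) no signage posted — not satisfied.
(i) consent to enter — not met.
(ii) commercial use — not met.
So (a) is not satisfied (F OR F).
(i) condition ≥60 days old — satisfied.
(ii) complaint lodged — not met.
(iii) not (public area) — not met.
(b) = T OR F OR F = true.
(3): F AND T → false.
So Overall is not satisfied (F OR F OR F).

No — not liable.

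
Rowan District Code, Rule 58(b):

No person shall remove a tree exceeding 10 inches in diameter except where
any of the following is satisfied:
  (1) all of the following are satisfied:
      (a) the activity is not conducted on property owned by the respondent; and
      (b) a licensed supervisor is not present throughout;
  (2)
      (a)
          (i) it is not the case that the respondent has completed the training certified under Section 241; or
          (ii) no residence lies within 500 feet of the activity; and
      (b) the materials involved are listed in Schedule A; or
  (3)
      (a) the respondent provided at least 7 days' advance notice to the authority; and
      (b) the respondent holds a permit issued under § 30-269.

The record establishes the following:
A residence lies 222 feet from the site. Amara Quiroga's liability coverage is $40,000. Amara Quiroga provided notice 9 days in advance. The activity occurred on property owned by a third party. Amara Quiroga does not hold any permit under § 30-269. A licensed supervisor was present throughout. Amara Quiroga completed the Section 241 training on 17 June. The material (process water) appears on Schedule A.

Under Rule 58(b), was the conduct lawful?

(a) not (own property) — holds.
(b) not (supervisor present) — not met.
(1): T AND F → false.
(i) not (training certified) — not satisfied.
(ii) no residence in 500 ft — fails.
So (a) is not satisfied (F OR F).
(b) Schedule A material — satisfied.
(2) = F AND T = false.
(a) ≥7 days' notice — met.
(b) holds permit — not met.
(3): T AND F → false.
Overall: F OR F OR F → false.

No — unlawful.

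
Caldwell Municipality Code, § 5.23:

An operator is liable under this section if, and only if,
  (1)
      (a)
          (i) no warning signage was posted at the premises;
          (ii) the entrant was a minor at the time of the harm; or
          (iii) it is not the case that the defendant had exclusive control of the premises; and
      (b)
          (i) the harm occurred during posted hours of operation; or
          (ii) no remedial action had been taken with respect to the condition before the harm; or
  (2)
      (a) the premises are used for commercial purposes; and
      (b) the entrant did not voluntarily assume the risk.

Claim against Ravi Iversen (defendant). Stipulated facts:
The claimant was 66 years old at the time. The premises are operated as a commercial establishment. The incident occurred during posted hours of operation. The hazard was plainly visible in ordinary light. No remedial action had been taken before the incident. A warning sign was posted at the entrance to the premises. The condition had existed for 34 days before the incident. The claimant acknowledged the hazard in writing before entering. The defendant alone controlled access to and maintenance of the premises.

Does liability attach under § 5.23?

(i) no signage posted — not met.
(ii) entrant a minor — fails.
(iii) not (exclusive control) — fails.
So (a) is not satisfied (F OR F OR F).
(i) during posted hours — satisfied.
(ii) no remedial action — met.
So (b) is satisfied (T OR T).
(1) = F AND T = false.
(a) commercial use — satisfied.
(b) no assumed risk — fails.
(2): T AND F → false.
Overall = F OR F = false.

No — not liable.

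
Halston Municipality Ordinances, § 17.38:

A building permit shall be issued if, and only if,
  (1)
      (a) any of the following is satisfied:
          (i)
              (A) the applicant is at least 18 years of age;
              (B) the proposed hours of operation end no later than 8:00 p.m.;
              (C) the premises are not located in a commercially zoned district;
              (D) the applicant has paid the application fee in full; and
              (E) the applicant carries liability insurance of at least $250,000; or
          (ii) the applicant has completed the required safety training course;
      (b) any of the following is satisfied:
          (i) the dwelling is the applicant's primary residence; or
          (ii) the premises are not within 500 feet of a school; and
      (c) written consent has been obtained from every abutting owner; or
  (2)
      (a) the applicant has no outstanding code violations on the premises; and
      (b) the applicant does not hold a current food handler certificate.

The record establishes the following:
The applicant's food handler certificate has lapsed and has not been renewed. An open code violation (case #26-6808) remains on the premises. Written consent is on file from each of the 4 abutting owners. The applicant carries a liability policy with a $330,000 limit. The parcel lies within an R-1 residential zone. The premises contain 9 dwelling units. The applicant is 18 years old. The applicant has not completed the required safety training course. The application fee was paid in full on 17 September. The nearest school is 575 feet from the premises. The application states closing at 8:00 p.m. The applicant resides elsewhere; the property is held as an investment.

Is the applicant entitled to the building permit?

(A) age ≥ 18 — holds.
(B) closes by 8 p.m. — satisfied.
(C) not (commercially zoned) — satisfied.
(D) fee paid — satisfied.
(E) insurance ≥ $250,000 — met.
So (i) is satisfied (T AND T AND T AND T AND T).
(ii) safety training — fails.
So (a) is satisfied (T OR F).
(i) primary residence — not met.
(ii) ≥500 ft from school — met.
(b): F OR T → true.
(c) all abutters consent — met.
So (1) is satisfied (T AND T AND T).
(a) no code violations — not satisfied.
(b) not (food handler cert.) — holds.
(2): F AND T → false.
So Overall is satisfied (T OR F).

Yes — granted.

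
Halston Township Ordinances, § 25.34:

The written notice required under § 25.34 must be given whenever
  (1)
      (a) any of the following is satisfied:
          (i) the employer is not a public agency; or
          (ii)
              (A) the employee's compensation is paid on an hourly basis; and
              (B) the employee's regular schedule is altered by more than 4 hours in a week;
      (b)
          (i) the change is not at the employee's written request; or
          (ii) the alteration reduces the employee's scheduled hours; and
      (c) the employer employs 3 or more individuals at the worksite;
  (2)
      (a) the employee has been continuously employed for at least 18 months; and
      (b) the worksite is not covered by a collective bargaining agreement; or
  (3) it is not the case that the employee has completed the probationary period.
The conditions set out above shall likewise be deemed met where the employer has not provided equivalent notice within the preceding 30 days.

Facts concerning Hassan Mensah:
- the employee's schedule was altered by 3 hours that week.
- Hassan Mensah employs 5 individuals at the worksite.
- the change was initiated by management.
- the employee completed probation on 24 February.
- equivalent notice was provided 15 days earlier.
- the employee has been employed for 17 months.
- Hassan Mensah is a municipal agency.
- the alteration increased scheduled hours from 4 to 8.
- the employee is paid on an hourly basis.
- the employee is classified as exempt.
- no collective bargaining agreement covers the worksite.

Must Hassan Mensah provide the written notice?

No — not required.

(i) not (public agency) — not satisfied.
(A) hourly-paid — satisfied.
(B) schedule shift > 4h — not met.
(ii) = T AND F = false.
So (a) is not satisfied (F OR F).
(i) not employee-requested — holds.
(ii) hours reduced — fails.
(b): T OR F → true.
(c) ≥ 3 at site — holds.
So (1) is not satisfied (F AND T AND T).
(a) tenure ≥ 18 mo. — not satisfied.
(b) no CBA — holds.
(2): F AND T → false.
(3) not (past probation) — fails.
Overall = F OR F OR F = false.
Exception (no recent notice) — not satisfied.
Result: main false OR exception false → false.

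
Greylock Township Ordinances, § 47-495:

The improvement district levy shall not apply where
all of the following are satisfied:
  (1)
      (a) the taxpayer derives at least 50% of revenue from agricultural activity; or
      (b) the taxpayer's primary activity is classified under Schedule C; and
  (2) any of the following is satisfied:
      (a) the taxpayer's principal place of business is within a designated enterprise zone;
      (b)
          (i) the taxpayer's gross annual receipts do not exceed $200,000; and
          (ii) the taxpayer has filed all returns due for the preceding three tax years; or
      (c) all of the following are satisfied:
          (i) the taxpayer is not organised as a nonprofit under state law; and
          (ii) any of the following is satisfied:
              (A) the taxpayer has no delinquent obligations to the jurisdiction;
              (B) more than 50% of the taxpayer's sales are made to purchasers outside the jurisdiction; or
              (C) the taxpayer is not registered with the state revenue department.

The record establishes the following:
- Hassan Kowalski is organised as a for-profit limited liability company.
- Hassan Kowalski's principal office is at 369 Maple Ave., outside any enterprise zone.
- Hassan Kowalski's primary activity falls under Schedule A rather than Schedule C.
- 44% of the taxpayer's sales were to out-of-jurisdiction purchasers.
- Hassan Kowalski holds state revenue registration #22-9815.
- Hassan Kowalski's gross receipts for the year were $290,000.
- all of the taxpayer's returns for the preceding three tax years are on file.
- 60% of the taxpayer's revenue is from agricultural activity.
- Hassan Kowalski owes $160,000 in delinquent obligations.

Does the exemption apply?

No — not exempt.

(a) ≥50% agricultural — satisfied.
(b) Schedule C activity — not met.
(1) = T OR F = true.
(a) in enterprise zone — fails.
(i) receipts ≤ $200,000 — not satisfied.
(ii) returns current — met.
(b) = F AND T = false.
(i) not (nonprofit) — met.
(A) no delinquency — not satisfied.
(B) >50% out-of-jur. sales — not met.
(C) not (state-registered) — fails.
So (ii) is not satisfied (F OR F OR F).
(c) = T AND F = false.
So (2) is not satisfied (F OR F OR F).
Overall: T AND F → false.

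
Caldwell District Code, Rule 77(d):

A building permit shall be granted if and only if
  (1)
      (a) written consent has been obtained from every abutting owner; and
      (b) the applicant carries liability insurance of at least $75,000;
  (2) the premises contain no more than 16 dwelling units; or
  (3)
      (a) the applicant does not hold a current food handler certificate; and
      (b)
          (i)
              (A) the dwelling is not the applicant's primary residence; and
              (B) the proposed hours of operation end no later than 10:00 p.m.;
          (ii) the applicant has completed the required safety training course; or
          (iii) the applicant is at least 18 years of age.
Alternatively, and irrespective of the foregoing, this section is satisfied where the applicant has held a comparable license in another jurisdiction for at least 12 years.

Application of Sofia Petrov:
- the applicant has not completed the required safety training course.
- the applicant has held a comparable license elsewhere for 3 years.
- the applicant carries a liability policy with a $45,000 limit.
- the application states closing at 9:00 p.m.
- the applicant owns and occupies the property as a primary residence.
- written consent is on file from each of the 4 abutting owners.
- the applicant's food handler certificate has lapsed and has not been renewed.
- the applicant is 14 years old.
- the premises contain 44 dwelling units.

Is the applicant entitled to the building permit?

No — denied.

(a) all abutters consent — satisfied.
(b) insurance ≥ $75,000 — not met.
(1) = T AND F = false.
(2) ≤ 16 units — not met.
(a) not (food handler cert.) — satisfied.
(A) not (primary residence) — fails.
(B) closes by 10 p.m. — holds.
(i): F AND T → false.
(ii) safety training — not satisfied.
(iii) age ≥ 18 — not satisfied.
So (b) is not satisfied (F OR F OR F).
(3) = T AND F = false.
So Overall is not satisfied (F OR F OR F).
Exception (prior license ≥ 12 yr) — not satisfied.
Result: main false OR exception false → false.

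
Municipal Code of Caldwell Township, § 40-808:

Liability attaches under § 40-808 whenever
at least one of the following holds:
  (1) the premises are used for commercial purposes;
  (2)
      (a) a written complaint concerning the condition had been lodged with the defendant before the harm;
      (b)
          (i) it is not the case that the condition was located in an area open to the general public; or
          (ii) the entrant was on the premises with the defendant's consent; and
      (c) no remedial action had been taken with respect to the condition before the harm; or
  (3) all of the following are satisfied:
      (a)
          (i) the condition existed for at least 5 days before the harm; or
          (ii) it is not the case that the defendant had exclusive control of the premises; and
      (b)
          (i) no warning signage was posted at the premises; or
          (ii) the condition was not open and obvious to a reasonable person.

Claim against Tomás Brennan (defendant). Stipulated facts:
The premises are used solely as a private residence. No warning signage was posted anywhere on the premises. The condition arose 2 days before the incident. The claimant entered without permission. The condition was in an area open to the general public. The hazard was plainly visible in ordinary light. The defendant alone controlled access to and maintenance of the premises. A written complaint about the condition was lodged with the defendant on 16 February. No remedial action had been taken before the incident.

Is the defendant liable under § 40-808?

(1) commercial use — not satisfied.
(a) complaint lodged — met.
(i) not (public area) — fails.
(ii) consent to enter — not met.
So (b) is not satisfied (F OR F).
(c) no remedial action — satisfied.
So (2) is not satisfied (T AND F AND T).
(i) condition ≥5 days old — not met.
(ii) not (exclusive control) — not met.
(a): F OR F → false.
(i) no signage posted — satisfied.
(ii) not open/obvious — not satisfied.
So (b) is satisfied (T OR F).
So (3) is not satisfied (F AND T).
So Overall is not satisfied (F OR F OR F).

No — not liable.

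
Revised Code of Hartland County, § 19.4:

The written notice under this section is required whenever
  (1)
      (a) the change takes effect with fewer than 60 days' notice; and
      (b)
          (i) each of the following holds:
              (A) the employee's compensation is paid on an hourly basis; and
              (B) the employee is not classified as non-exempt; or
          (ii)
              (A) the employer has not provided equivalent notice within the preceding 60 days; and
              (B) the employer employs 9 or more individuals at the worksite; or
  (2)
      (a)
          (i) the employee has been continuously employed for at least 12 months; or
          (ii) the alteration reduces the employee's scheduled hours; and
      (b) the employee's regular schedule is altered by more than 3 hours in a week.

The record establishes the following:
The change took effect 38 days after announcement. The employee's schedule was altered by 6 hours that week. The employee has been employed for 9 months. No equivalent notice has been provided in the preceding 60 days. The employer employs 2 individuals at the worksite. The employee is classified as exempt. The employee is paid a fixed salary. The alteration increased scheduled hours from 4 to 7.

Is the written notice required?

No — not required.

(a) < 60 days' notice — satisfied.
(A) hourly-paid — not met.
(B) not (non-exempt) — met.
(i): F AND T → false.
(A) no recent notice — satisfied.
(B) ≥ 9 at site — not satisfied.
(ii): T AND F → false.
So (b) is not satisfied (F OR F).
So (1) is not satisfied (T AND F).
(i) tenure ≥ 12 mo. — not satisfied.
(ii) hours reduced — not met.
(a): F OR F → false.
(b) schedule shift > 3h — satisfied.
So (2) is not satisfied (F AND T).
Overall = F OR F = false.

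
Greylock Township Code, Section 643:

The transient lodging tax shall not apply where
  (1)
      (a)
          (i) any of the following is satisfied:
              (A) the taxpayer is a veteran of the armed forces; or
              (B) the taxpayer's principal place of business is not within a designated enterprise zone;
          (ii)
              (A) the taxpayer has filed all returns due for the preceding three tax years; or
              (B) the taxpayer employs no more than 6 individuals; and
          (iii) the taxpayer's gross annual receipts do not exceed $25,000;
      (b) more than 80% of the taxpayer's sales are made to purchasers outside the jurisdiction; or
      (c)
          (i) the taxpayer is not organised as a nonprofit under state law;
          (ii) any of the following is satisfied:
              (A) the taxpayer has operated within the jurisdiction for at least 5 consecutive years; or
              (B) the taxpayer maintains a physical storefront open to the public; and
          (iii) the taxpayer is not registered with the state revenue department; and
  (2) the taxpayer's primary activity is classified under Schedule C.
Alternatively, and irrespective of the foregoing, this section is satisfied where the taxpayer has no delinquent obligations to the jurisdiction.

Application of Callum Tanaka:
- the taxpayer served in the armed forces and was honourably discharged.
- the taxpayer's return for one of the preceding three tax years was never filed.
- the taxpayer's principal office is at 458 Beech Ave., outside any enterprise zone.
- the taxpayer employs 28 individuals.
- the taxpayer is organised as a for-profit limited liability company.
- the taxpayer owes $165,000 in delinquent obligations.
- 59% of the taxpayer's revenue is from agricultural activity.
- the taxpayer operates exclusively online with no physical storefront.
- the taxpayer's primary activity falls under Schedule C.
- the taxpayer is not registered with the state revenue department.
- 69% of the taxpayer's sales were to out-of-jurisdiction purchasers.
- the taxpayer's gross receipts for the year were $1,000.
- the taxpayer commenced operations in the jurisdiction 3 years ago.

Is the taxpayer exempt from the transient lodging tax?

No — not exempt.

(A) veteran — met.
(B) not (in enterprise zone) — satisfied.
(i) = T OR T = true.
(A) returns current — not satisfied.
(B) ≤ 6 employees — fails.
So (ii) is not satisfied (F OR F).
(iii) receipts ≤ $25,000 — met.
(a) = T AND F AND T = false.
(b) >80% out-of-jur. sales — fails.
(i) not (nonprofit) — holds.
(A) ≥ 5 yrs in jurisdiction — fails.
(B) has storefront — not satisfied.
So (ii) is not satisfied (F OR F).
(iii) not (state-registered) — satisfied.
(c) = T AND F AND T = false.
(1): F OR F OR F → false.
(2) Schedule C activity — met.
So Overall is not satisfied (F AND T).
Exception (no delinquency) — not satisfied.
Result: main false OR exception false → false.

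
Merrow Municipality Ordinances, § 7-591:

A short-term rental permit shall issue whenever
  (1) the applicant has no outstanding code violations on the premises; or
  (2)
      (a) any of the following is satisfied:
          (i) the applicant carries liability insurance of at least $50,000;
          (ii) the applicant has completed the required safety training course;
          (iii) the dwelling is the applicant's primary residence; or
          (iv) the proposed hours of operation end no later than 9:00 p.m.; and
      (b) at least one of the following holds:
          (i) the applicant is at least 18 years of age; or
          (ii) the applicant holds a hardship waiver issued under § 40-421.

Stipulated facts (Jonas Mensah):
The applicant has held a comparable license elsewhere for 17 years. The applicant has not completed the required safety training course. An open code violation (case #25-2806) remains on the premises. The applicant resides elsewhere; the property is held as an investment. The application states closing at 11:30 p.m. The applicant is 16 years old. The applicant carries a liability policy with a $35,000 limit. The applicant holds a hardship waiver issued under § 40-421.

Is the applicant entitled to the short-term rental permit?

No — denied.

(1) no code violations — not met.
(i) insurance ≥ $50,000 — not satisfied.
(ii) safety training — not satisfied.
(iii) primary residence — not satisfied.
(iv) closes by 9 p.m. — not met.
(a): F OR F OR F OR F → false.
(i) age ≥ 18 — fails.
(ii) hardship waiver — met.
(b): F OR T → true.
So (2) is not satisfied (F AND T).
So Overall is not satisfied (F OR F).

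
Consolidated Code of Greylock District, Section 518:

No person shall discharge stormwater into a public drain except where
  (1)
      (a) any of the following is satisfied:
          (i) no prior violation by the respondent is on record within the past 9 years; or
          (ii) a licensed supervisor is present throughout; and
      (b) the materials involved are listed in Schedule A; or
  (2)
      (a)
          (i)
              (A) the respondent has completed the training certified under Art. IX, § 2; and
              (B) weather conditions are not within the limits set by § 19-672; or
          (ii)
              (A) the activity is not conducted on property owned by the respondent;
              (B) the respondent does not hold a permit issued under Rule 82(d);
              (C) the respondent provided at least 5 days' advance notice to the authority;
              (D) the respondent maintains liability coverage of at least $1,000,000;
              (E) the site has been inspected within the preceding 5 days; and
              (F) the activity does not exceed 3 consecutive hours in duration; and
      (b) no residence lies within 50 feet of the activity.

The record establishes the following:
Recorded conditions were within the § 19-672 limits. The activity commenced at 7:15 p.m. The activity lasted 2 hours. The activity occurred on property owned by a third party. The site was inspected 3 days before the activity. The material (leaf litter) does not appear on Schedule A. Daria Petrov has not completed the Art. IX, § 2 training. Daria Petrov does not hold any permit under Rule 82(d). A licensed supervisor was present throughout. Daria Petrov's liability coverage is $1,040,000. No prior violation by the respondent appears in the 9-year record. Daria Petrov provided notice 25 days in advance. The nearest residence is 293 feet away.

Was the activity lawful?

(i) no prior violation — met.
(ii) supervisor present — satisfied.
(a): T OR T → true.
(b) Schedule A material — not met.
(1): T AND F → false.
(A) training certified — not satisfied.
(B) not (weather ok) — not met.
(i) = F AND F = false.
(A) not (own property) — satisfied.
(B) not (holds permit) — met.
(C) ≥5 days' notice — holds.
(D) coverage ≥ $1,000,000 — met.
(E) site inspected — met.
(F) ≤ 3 hrs duration — met.
So (ii) is satisfied (T AND T AND T AND T AND T AND T).
So (a) is satisfied (F OR T).
(b) no residence in 50 ft — satisfied.
(2): T AND T → true.
Overall = F OR T = true.

Yes — lawful.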